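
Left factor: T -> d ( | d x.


Common prefix: 'd'
Factored: T -> d T', T' -> ( | x


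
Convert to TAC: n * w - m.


Break into single-operator statements:
t1 = n * w
t2 = t1 - m


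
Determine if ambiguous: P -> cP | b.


right-linear, alternatives start with distinct terminals 'c' vs 'b': unique leftmost derivation
Unambiguous


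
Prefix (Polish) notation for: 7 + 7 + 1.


left-to-right (same/higher precedence on left): tree is (+ (+ 7 7) 1)
Prefix: + + 7 7 1


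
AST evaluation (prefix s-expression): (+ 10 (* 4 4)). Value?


Evaluate inner: (* 4 4) = 16
Evaluate root: (+ 10 16) = 26
Result: 26


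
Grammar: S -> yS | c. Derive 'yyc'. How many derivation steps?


Derivation: S => yS => yyS => yyc
Steps: 3


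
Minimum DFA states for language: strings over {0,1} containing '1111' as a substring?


KMP-style automaton: 4 progress states + 1 absorbing accept = 5
Minimal DFA: 5 states


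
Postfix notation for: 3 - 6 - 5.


Left to right (same or higher precedence on left)
Postfix: 3 6 - 5 -


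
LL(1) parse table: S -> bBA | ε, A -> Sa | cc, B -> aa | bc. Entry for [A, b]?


For [A, b]: 'b' ∈ FIRST(Sa)
Entry: A -> Sa


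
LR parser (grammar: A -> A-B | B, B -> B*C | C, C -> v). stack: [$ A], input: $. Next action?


start symbol A on stack, input exhausted
Action: accept


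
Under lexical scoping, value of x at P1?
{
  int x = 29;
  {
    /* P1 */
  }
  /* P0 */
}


P1's block does not declare x; resolves to the enclosing declaration at depth 0
x = 29


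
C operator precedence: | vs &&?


'|' is bitwise OR (level 3); '&&' is logical AND (level 2)
Higher level binds tighter
'|' has higher precedence than '&&'


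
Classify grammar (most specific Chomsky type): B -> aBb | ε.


Single nonterminal LHS, but a^n b^n is not regular
Classification: Type 2 (Context-Free)


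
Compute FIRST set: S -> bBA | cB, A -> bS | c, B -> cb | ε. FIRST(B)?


Per alternative of B: FIRST(cb) = {c}; FIRST(ε) = {ε}
FIRST(B) = {c, ε}


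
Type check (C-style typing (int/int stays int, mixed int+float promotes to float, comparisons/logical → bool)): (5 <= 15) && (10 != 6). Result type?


Operand types: bool && bool
Rule: logical operators take bool operands and yield bool
Result type: bool


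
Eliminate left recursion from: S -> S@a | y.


Left-recursive alternatives: S@a; non-recursive: y
Introduce S': S -> yS', S' -> @aS' | ε


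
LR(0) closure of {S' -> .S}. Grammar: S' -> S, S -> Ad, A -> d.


Start: S' -> .S
For each item with dot before a nonterminal B, add B -> .γ for every B-production
Closure: [S' -> .S, S -> .Ad, A -> .d]


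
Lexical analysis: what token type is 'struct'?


Pattern: reserved word
Type: KEYWORD


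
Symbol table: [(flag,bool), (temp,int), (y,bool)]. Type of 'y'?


Lookup 'y' → type bool


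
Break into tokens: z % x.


Scan left to right, longest-match per lexeme
Tokens: ID(z), OP(%), ID(x)


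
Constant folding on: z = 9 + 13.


9 + 13 = 22 at compile time
Optimized: z = 22


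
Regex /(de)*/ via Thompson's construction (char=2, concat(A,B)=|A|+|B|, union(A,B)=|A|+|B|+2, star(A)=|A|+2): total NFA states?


Syntax tree has 2 char leaf(s), 0 union(s), 1 star(s)
chars contribute 2×2 = 4; each union adds +2; each star adds +2
Total: 4 + 0 + 2 = 6 states


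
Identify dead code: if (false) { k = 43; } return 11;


condition is constant false, so the whole block is unreachable
Dead: 'if (false) { k = 43; }'


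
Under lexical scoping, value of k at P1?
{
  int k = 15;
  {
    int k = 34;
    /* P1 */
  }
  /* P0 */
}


k declared in the same block as P1
k = 34


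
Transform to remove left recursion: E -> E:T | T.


Left-recursive alternatives: E:T; non-recursive: T
Introduce E': E -> TE', E' -> :TE' | ε


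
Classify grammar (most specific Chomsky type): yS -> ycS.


LHS has context (more than one symbol) and |LHS| ≤ |RHS|
Classification: Type 1 (Context-Sensitive)


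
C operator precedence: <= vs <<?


'<<' is shift (level 8); '<=' is relational (level 7)
Higher level binds tighter
'<<' has higher precedence than '<='


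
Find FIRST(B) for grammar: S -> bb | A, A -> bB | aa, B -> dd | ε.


Per alternative of B: FIRST(dd) = {d}; FIRST(ε) = {ε}
FIRST(B) = {d, ε}


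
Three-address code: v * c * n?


Break into single-operator statements:
t1 = v * c
t2 = t1 * n


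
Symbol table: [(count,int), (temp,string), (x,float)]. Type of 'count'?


Lookup 'count' → type int


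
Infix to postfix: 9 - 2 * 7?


* has higher precedence, evaluate 2*7 first
Postfix: 9 2 7 * -


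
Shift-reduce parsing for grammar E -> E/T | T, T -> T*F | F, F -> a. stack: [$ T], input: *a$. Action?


shift '*' to continue T -> T*F
Action: shift


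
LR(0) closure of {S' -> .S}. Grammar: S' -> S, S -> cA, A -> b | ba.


Start: S' -> .S
For each item with dot before a nonterminal B, add B -> .γ for every B-production
Closure: [S' -> .S, S -> .cA]


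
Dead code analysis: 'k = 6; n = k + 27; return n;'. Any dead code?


k is read by n's definition; n is returned
No dead code


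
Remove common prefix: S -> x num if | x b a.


Common prefix: 'x'
Factored: S -> x S', S' -> num if | b a


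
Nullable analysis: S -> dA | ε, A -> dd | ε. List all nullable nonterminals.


A nonterminal is nullable iff some alternative derives ε (directly, or every symbol in it is nullable)
Nullable: {A, S}


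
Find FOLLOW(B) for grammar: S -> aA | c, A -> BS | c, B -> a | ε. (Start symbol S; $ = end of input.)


$ ∈ FOLLOW(S). For each A -> αBβ: add FIRST(β)\{ε} to FOLLOW(B); if β nullable, add FOLLOW(A).
FOLLOW(B) = {a, c}


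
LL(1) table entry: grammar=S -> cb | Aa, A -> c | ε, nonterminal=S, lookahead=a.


For [S, a]: 'a' ∈ FIRST(Aa)
Entry: S -> Aa


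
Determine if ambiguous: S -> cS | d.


right-linear, alternatives start with distinct terminals 'c' vs 'd': unique leftmost derivation
Unambiguous


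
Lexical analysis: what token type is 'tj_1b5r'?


Pattern: letter/underscore followed by alphanumerics, not a keyword
Type: IDENTIFIER


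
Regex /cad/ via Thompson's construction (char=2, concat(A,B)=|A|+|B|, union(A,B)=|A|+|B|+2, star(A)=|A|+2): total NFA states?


Syntax tree has 3 char leaf(s), 0 union(s), 0 star(s)
chars contribute 3×2 = 6; each union adds +2; each star adds +2
Total: 6 + 0 + 0 = 6 states


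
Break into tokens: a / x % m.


Scan left to right, longest-match per lexeme
Tokens: ID(a), OP(/), ID(x), OP(%), ID(m)


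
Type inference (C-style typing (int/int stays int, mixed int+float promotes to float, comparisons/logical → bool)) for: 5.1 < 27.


Operand types: float < int
Rule: comparison yields bool
Result type: bool


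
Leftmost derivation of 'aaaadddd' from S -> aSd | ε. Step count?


Derivation: S => aSd => aaSdd => aaaSddd => aaaaSdddd => aaaadddd
Steps: 5


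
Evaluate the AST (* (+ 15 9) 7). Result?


Evaluate inner: (+ 15 9) = 24
Evaluate root: (* 24 7) = 168
Result: 168


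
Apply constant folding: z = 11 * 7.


11 * 7 = 77 at compile time
Optimized: z = 77


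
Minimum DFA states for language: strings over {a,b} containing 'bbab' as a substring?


KMP-style automaton: 4 progress states + 1 absorbing accept = 5
Minimal DFA: 5 states


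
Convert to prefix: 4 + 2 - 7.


left-to-right (same/higher precedence on left): tree is (- (+ 4 2) 7)
Prefix: - + 4 2 7


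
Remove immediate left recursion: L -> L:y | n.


Left-recursive alternatives: L:y; non-recursive: n
Introduce L': L -> nL', L' -> :yL' | ε


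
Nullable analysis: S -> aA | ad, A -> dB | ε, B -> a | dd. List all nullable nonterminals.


A nonterminal is nullable iff some alternative derives ε (directly, or every symbol in it is nullable)
Nullable: {A}


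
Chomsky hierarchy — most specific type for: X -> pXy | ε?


Single nonterminal LHS, but p^n y^n is not regular
Classification: Type 2 (Context-Free)


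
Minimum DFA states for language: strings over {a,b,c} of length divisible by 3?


Track length mod 3: states 0..2, accept at 0
Minimal DFA: 3 states


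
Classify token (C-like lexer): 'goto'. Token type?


Pattern: reserved word
Type: KEYWORD


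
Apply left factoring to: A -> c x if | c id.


Common prefix: 'c'
Factored: A -> c A', A' -> x if | id


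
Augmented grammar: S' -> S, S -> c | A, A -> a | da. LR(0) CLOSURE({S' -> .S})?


Start: S' -> .S
For each item with dot before a nonterminal B, add B -> .γ for every B-production
Closure: [S' -> .S, S -> .c, S -> .A, A -> .a, A -> .da]


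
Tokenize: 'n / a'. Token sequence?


Scan left to right, longest-match per lexeme
Tokens: ID(n), OP(/), ID(a)


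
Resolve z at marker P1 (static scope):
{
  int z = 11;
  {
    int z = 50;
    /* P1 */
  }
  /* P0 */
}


z declared in the same block as P1
z = 50


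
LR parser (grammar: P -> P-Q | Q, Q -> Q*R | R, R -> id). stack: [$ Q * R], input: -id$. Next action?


handle 'Q*R' on top
Action: reduce (Q -> Q*R)


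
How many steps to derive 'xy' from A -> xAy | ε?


Derivation: A => xAy => xy
Steps: 2


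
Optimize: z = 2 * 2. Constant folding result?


2 * 2 = 4 at compile time
Optimized: z = 4


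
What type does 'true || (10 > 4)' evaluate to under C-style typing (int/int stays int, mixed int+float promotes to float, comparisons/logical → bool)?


Operand types: bool || bool
Rule: logical operators take bool operands and yield bool
Result type: bool


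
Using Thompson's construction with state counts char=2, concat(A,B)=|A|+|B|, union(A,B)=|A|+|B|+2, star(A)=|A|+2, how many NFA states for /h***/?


Syntax tree has 1 char leaf(s), 0 union(s), 3 star(s)
chars contribute 1×2 = 2; each union adds +2; each star adds +2
Total: 2 + 0 + 6 = 8 states


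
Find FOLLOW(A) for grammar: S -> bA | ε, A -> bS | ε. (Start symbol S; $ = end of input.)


$ ∈ FOLLOW(S). For each A -> αBβ: add FIRST(β)\{ε} to FOLLOW(B); if β nullable, add FOLLOW(A).
FOLLOW(A) = {$}


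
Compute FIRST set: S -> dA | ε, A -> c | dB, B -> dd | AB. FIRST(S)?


Per alternative of S: FIRST(dA) = {d}; FIRST(ε) = {ε}
FIRST(S) = {d, ε}


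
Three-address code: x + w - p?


Break into single-operator statements:
t1 = x + w
t2 = t1 - p


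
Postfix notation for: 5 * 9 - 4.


Left to right (same or higher precedence on left)
Postfix: 5 9 * 4 -


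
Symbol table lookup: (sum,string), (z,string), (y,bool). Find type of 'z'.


Lookup 'z' → type string


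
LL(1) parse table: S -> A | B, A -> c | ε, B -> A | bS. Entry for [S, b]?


For [S, b]: 'b' ∈ FIRST(B)
Entry: S -> B


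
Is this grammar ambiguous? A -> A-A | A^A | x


'x-x^x' has two parse trees (no precedence encoded between - and ^)
Ambiguous


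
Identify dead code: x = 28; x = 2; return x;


first assignment to x is overwritten before any read
Dead: 'x = 28'


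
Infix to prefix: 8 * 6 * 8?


left-to-right (same/higher precedence on left): tree is (* (* 8 6) 8)
Prefix: * * 8 6 8


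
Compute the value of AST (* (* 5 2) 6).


Evaluate inner: (* 5 2) = 10
Evaluate root: (* 10 6) = 60
Result: 60


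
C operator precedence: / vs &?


'/' is multiplicative (level 10); '&' is bitwise AND (level 5)
Higher level binds tighter
'/' has higher precedence than '&'


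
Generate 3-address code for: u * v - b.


Break into single-operator statements:
t1 = u * v
t2 = t1 - b


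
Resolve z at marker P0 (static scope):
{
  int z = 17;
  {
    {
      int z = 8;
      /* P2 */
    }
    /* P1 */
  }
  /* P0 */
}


z declared in the same block as P0
z = 17


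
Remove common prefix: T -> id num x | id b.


Common prefix: 'id'
Factored: T -> id T', T' -> num x | b


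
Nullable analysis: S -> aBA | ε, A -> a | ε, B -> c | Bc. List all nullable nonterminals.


A nonterminal is nullable iff some alternative derives ε (directly, or every symbol in it is nullable)
Nullable: {A, S}


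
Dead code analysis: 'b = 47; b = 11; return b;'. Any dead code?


first assignment to b is overwritten before any read
Dead: 'b = 47'


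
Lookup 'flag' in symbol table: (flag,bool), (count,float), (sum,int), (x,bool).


Lookup 'flag' → type bool


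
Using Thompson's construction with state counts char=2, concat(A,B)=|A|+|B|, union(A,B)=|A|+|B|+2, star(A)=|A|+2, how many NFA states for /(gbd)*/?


Syntax tree has 3 char leaf(s), 0 union(s), 1 star(s)
chars contribute 3×2 = 6; each union adds +2; each star adds +2
Total: 6 + 0 + 2 = 8 states


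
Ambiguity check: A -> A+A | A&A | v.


'v+v&v' has two parse trees (no precedence encoded between + and &)
Ambiguous


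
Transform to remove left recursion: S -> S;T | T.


Left-recursive alternatives: S;T; non-recursive: T
Introduce S': S -> TS', S' -> ;TS' | ε


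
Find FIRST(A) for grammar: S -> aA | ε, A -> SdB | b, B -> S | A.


Per alternative of A: FIRST(SdB) = {a, d}; FIRST(b) = {b}
FIRST(A) = {a, b, d}


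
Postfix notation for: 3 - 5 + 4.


Left to right (same or higher precedence on left)
Postfix: 3 5 - 4 +


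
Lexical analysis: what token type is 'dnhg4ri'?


Pattern: letter/underscore followed by alphanumerics, not a keyword
Type: IDENTIFIER


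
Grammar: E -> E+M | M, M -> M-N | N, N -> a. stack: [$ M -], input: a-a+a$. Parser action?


no handle; shift 'a'
Action: shift


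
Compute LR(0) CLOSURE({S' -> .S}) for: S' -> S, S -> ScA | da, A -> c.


Start: S' -> .S
For each item with dot before a nonterminal B, add B -> .γ for every B-production
Closure: [S' -> .S, S -> .ScA, S -> .da]


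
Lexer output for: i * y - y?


Scan left to right, longest-match per lexeme
Tokens: ID(i), OP(*), ID(y), OP(-), ID(y)


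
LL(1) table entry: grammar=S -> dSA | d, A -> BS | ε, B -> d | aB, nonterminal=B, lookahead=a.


For [B, a]: 'a' ∈ FIRST(aB)
Entry: B -> aB


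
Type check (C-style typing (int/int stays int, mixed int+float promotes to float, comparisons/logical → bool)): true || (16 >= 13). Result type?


Operand types: bool || bool
Rule: logical operators take bool operands and yield bool
Result type: bool


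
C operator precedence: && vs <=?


'<=' is relational (level 7); '&&' is logical AND (level 2)
Higher level binds tighter
'<=' has higher precedence than '&&'


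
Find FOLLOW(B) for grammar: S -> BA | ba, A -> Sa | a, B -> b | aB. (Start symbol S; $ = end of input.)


$ ∈ FOLLOW(S). For each A -> αBβ: add FIRST(β)\{ε} to FOLLOW(B); if β nullable, add FOLLOW(A).
FOLLOW(B) = {a, b}


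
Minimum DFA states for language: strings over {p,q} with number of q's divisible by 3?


Track (count of q) mod 3: states 0..2, accept at 0
Minimal DFA: 3 states


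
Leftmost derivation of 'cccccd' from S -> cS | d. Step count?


Derivation: S => cS => ccS => cccS => ccccS => cccccS => cccccd
Steps: 6


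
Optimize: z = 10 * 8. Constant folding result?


10 * 8 = 80 at compile time
Optimized: z = 80


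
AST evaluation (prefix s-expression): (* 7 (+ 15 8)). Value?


Evaluate inner: (+ 15 8) = 23
Evaluate root: (* 7 23) = 161
Result: 161


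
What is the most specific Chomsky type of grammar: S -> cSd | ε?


Single nonterminal LHS, but c^n d^n is not regular
Classification: Type 2 (Context-Free)


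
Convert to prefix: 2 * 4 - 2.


left-to-right (same/higher precedence on left): tree is (- (* 2 4) 2)
Prefix: - * 2 4 2


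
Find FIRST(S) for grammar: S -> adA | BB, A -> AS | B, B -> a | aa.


Per alternative of S: FIRST(adA) = {a}; FIRST(BB) = {a}
FIRST(S) = {a}


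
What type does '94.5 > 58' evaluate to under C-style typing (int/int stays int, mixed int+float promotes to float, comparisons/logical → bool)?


Operand types: float > int
Rule: comparison yields bool
Result type: bool


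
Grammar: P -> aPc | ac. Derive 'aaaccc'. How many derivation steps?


Derivation: P => aPc => aaPcc => aaaccc
Steps: 3


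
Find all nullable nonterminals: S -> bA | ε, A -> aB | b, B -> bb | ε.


A nonterminal is nullable iff some alternative derives ε (directly, or every symbol in it is nullable)
Nullable: {B, S}


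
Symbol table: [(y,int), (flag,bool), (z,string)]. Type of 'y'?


Lookup 'y' → type int


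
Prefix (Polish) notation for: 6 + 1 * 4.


'*' binds tighter: tree is (+ 6 (* 1 4))
Prefix: + 6 * 1 4


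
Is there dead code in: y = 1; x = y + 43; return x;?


y is read by x's definition; x is returned
No dead code


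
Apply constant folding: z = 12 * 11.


12 * 11 = 132 at compile time
Optimized: z = 132


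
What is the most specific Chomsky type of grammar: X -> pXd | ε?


Single nonterminal LHS, but p^n d^n is not regular
Classification: Type 2 (Context-Free)


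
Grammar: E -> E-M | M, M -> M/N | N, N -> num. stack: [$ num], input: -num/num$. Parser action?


'num' on top is the handle for N -> num
Action: reduce (N -> num)


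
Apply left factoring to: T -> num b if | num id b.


Common prefix: 'num'
Factored: T -> num T', T' -> b if | id b


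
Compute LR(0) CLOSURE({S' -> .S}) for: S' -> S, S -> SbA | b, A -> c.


Start: S' -> .S
For each item with dot before a nonterminal B, add B -> .γ for every B-production
Closure: [S' -> .S, S -> .SbA, S -> .b]


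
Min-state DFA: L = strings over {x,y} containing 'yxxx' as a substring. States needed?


KMP-style automaton: 4 progress states + 1 absorbing accept = 5
Minimal DFA: 5 states


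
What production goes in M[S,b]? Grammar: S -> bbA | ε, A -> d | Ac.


For [S, b]: 'b' ∈ FIRST(bbA)
Entry: S -> bbA


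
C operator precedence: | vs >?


'>' is relational (level 7); '|' is bitwise OR (level 3)
Higher level binds tighter
'>' has higher precedence than '|'


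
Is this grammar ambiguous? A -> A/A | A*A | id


'id/id*id' has two parse trees (no precedence encoded between / and *)
Ambiguous


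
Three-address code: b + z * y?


Break into single-operator statements:
t1 = z * y
t2 = b + t1


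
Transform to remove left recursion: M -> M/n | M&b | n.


Left-recursive alternatives: M/n, M&b; non-recursive: n
Introduce M': M -> nM', M' -> /nM' | &bM' | ε


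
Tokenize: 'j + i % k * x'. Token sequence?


Scan left to right, longest-match per lexeme
Tokens: ID(j), OP(+), ID(i), OP(%), ID(k), OP(*), ID(x)


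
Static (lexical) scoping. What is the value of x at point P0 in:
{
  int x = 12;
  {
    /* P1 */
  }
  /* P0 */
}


x declared in the same block as P0
x = 12


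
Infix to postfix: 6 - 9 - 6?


Left to right (same or higher precedence on left)
Postfix: 6 9 - 6 -


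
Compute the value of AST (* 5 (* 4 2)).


Evaluate inner: (* 4 2) = 8
Evaluate root: (* 5 8) = 40
Result: 40


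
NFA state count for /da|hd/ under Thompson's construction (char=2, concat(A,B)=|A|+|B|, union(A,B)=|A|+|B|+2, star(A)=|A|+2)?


Syntax tree has 4 char leaf(s), 1 union(s), 0 star(s)
chars contribute 4×2 = 8; each union adds +2; each star adds +2
Total: 8 + 2 + 0 = 10 states


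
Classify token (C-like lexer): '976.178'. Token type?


Pattern: digits with a decimal point
Type: FLOAT_LITERAL


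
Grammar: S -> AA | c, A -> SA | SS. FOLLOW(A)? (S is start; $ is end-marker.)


$ ∈ FOLLOW(S). For each A -> αBβ: add FIRST(β)\{ε} to FOLLOW(B); if β nullable, add FOLLOW(A).
FOLLOW(A) = {$, c}


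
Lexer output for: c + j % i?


Scan left to right, longest-match per lexeme
Tokens: ID(c), OP(+), ID(j), OP(%), ID(i)


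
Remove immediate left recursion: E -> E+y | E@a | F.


Left-recursive alternatives: E+y, E@a; non-recursive: F
Introduce E': E -> FE', E' -> +yE' | @aE' | ε


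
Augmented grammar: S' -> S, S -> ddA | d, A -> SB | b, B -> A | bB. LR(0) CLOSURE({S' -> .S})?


Start: S' -> .S
For each item with dot before a nonterminal B, add B -> .γ for every B-production
Closure: [S' -> .S, S -> .ddA, S -> .d]


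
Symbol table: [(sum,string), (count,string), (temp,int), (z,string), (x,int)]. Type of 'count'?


Lookup 'count' → type string


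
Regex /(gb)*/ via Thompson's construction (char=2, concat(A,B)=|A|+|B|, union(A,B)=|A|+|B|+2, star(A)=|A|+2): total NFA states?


Syntax tree has 2 char leaf(s), 0 union(s), 1 star(s)
chars contribute 2×2 = 4; each union adds +2; each star adds +2
Total: 4 + 0 + 2 = 6 states


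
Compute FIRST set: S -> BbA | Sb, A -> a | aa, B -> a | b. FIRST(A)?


Per alternative of A: FIRST(a) = {a}; FIRST(aa) = {a}
FIRST(A) = {a}


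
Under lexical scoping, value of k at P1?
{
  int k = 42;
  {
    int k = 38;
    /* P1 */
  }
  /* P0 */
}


k declared in the same block as P1
k = 38


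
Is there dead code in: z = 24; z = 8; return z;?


first assignment to z is overwritten before any read
Dead: 'z = 24'


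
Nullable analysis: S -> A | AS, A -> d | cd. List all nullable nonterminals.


A nonterminal is nullable iff some alternative derives ε (directly, or every symbol in it is nullable)
Nullable: {}


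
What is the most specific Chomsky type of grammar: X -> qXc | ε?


Single nonterminal LHS, but q^n c^n is not regular
Classification: Type 2 (Context-Free)


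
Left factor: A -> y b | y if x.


Common prefix: 'y'
Factored: A -> y A', A' -> b | if x


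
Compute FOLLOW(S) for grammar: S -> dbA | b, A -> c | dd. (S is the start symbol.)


$ ∈ FOLLOW(S). For each A -> αBβ: add FIRST(β)\{ε} to FOLLOW(B); if β nullable, add FOLLOW(A).
FOLLOW(S) = {$}


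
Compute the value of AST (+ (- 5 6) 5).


Evaluate inner: (- 5 6) = -1
Evaluate root: (+ -1 5) = 4
Result: 4


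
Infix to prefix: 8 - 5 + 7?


left-to-right (same/higher precedence on left): tree is (+ (- 8 5) 7)
Prefix: + - 8 5 7


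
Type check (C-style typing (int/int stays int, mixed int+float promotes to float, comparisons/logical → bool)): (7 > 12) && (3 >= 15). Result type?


Operand types: bool && bool
Rule: logical operators take bool operands and yield bool
Result type: bool


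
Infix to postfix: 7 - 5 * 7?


* has higher precedence, evaluate 5*7 first
Postfix: 7 5 7 * -


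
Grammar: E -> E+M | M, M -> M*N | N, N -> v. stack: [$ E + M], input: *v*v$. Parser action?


'*' can extend M; shift to build M -> M*N
Action: shift


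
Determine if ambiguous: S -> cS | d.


right-linear, alternatives start with distinct terminals 'c' vs 'd': unique leftmost derivation
Unambiguous


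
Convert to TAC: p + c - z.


Break into single-operator statements:
t1 = p + c
t2 = t1 - z


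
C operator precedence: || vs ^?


'^' is bitwise XOR (level 4); '||' is logical OR (level 1)
Higher level binds tighter
'^' has higher precedence than '||'


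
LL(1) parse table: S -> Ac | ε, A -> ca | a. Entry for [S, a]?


For [S, a]: 'a' ∈ FIRST(Ac)
Entry: S -> Ac


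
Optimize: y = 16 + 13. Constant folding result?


16 + 13 = 29 at compile time
Optimized: y = 29


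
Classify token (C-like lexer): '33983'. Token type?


Pattern: digits only
Type: INTEGER_LITERAL


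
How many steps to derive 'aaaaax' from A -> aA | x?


Derivation: A => aA => aaA => aaaA => aaaaA => aaaaaA => aaaaax
Steps: 6


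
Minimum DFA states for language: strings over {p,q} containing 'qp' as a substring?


KMP-style automaton: 2 progress states + 1 absorbing accept = 3
Minimal DFA: 3 states


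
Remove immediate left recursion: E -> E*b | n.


Left-recursive alternatives: E*b; non-recursive: n
Introduce E': E -> nE', E' -> *bE' | ε


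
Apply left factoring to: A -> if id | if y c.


Common prefix: 'if'
Factored: A -> if A', A' -> id | y c


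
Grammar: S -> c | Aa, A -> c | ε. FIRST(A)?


Per alternative of A: FIRST(c) = {c}; FIRST(ε) = {ε}
FIRST(A) = {c, ε}


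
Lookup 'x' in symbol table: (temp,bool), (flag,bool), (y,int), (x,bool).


Lookup 'x' → type bool


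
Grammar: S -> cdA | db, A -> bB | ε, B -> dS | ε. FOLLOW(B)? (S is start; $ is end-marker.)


$ ∈ FOLLOW(S). For each A -> αBβ: add FIRST(β)\{ε} to FOLLOW(B); if β nullable, add FOLLOW(A).
FOLLOW(B) = {$}


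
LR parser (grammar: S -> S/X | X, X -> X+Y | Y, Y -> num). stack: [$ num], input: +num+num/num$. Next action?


'num' on top is the handle for Y -> num
Action: reduce (Y -> num)


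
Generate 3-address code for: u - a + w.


Break into single-operator statements:
t1 = u - a
t2 = t1 + w


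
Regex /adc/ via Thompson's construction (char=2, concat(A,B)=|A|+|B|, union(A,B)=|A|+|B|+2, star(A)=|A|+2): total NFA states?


Syntax tree has 3 char leaf(s), 0 union(s), 0 star(s)
chars contribute 3×2 = 6; each union adds +2; each star adds +2
Total: 6 + 0 + 0 = 6 states


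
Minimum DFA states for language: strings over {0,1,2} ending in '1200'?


Track the longest suffix of input matching a prefix of '1200': 5 classes (prefixes of length 0..4)
Minimal DFA: 5 states


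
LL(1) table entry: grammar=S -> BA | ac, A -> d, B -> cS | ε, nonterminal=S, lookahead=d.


For [S, d]: 'd' ∈ FIRST(BA)
Entry: S -> BA


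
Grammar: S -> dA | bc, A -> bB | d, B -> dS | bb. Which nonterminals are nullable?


A nonterminal is nullable iff some alternative derives ε (directly, or every symbol in it is nullable)
Nullable: {}


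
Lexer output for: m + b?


Scan left to right, longest-match per lexeme
Tokens: ID(m), OP(+), ID(b)


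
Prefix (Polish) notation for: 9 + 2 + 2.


left-to-right (same/higher precedence on left): tree is (+ (+ 9 2) 2)
Prefix: + + 9 2 2


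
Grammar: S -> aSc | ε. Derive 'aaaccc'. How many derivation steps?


Derivation: S => aSc => aaScc => aaaSccc => aaaccc
Steps: 4


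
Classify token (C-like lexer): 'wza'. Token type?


Pattern: letter/underscore followed by alphanumerics, not a keyword
Type: IDENTIFIER


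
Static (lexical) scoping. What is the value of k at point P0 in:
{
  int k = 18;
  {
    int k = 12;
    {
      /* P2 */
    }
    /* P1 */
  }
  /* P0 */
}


k declared in the same block as P0
k = 18


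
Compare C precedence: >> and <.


'>>' is shift (level 8); '<' is relational (level 7)
Higher level binds tighter
'>>' has higher precedence than '<'


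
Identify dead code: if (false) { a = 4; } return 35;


condition is constant false, so the whole block is unreachable
Dead: 'if (false) { a = 4; }'


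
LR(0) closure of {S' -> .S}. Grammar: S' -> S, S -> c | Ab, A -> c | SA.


Start: S' -> .S
For each item with dot before a nonterminal B, add B -> .γ for every B-production
Closure: [S' -> .S, S -> .c, S -> .Ab, A -> .c, A -> .SA]


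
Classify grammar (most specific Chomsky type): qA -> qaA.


LHS has context (more than one symbol) and |LHS| ≤ |RHS|
Classification: Type 1 (Context-Sensitive)


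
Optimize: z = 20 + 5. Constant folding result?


20 + 5 = 25 at compile time
Optimized: z = 25


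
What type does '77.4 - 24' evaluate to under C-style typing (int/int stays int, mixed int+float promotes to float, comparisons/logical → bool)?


Operand types: float - int
Rule: mixed int/float promotes to float; int/int stays int
Result type: float


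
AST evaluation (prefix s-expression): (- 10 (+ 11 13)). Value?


Evaluate inner: (+ 11 13) = 24
Evaluate root: (- 10 24) = -14
Result: -14


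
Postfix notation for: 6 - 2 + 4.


Left to right (same or higher precedence on left)
Postfix: 6 2 - 4 +


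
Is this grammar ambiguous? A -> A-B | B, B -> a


precedence layered via separate nonterminal B: deterministic
Unambiguous


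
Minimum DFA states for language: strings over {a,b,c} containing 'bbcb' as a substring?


KMP-style automaton: 4 progress states + 1 absorbing accept = 5
Minimal DFA: 5 states


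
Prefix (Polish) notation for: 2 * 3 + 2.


left-to-right (same/higher precedence on left): tree is (+ (* 2 3) 2)
Prefix: + * 2 3 2


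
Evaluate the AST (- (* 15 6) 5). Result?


Evaluate inner: (* 15 6) = 90
Evaluate root: (- 90 5) = 85
Result: 85


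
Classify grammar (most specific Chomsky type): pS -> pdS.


LHS has context (more than one symbol) and |LHS| ≤ |RHS|
Classification: Type 1 (Context-Sensitive)


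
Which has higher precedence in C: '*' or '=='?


'*' is multiplicative (level 10); '==' is equality (level 6)
Higher level binds tighter
'*' has higher precedence than '=='


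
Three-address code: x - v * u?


Break into single-operator statements:
t1 = v * u
t2 = x - t1


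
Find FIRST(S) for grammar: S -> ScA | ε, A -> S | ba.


Per alternative of S: FIRST(ScA) = {c}; FIRST(ε) = {ε}
FIRST(S) = {c, ε}


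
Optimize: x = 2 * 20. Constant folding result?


2 * 20 = 40 at compile time
Optimized: x = 40


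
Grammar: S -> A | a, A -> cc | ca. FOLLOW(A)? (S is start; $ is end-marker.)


$ ∈ FOLLOW(S). For each A -> αBβ: add FIRST(β)\{ε} to FOLLOW(B); if β nullable, add FOLLOW(A).
FOLLOW(A) = {$}


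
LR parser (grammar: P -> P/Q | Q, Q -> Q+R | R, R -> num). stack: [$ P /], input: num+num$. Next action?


no handle ('P/' is not any RHS); shift 'num'
Action: shift


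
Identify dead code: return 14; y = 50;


statement follows a return and is unreachable
Dead: 'y = 50'


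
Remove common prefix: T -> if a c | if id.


Common prefix: 'if'
Factored: T -> if T', T' -> a c | id


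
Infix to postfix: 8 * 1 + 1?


Left to right (same or higher precedence on left)
Postfix: 8 1 * 1 +


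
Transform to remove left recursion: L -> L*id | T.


Left-recursive alternatives: L*id; non-recursive: T
Introduce L': L -> TL', L' -> *idL' | ε


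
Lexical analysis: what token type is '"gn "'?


Pattern: double-quoted sequence
Type: STRING_LITERAL


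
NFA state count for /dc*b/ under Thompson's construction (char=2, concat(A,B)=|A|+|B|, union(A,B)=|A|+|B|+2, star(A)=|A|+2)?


Syntax tree has 3 char leaf(s), 0 union(s), 1 star(s)
chars contribute 3×2 = 6; each union adds +2; each star adds +2
Total: 6 + 0 + 2 = 8 states


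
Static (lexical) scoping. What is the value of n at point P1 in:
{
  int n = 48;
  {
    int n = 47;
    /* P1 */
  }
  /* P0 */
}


n declared in the same block as P1
n = 47


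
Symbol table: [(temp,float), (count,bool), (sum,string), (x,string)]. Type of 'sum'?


Lookup 'sum' → type string


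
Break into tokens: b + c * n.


Scan left to right, longest-match per lexeme
Tokens: ID(b), OP(+), ID(c), OP(*), ID(n)


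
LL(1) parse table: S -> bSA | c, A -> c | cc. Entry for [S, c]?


For [S, c]: 'c' ∈ FIRST(c)
Entry: S -> c


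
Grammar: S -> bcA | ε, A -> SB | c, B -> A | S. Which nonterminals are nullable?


A nonterminal is nullable iff some alternative derives ε (directly, or every symbol in it is nullable)
Nullable: {A, B, S}


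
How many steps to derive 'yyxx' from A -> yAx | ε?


Derivation: A => yAx => yyAxx => yyxx
Steps: 3


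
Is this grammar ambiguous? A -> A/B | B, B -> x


precedence layered via separate nonterminal B: deterministic
Unambiguous


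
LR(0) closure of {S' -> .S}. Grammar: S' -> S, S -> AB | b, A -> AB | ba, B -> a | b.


Start: S' -> .S
For each item with dot before a nonterminal B, add B -> .γ for every B-production
Closure: [S' -> .S, S -> .AB, S -> .b, A -> .AB, A -> .ba]


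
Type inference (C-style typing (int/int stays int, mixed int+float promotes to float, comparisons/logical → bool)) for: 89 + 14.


Operand types: int + int
Rule: mixed int/float promotes to float; int/int stays int
Result type: int


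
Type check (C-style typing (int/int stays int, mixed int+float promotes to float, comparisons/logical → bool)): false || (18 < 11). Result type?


Operand types: bool || bool
Rule: logical operators take bool operands and yield bool
Result type: bool


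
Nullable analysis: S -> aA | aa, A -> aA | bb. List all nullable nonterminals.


A nonterminal is nullable iff some alternative derives ε (directly, or every symbol in it is nullable)
Nullable: {}


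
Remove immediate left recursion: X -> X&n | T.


Left-recursive alternatives: X&n; non-recursive: T
Introduce X': X -> TX', X' -> &nX' | ε


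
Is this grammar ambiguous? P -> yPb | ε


balanced y^n…b^n: each string has a unique parse
Unambiguous


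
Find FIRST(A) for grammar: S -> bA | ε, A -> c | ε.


Per alternative of A: FIRST(c) = {c}; FIRST(ε) = {ε}
FIRST(A) = {c, ε}


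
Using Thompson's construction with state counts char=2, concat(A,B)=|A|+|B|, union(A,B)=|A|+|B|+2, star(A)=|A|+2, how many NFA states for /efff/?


Syntax tree has 4 char leaf(s), 0 union(s), 0 star(s)
chars contribute 4×2 = 8; each union adds +2; each star adds +2
Total: 8 + 0 + 0 = 8 states


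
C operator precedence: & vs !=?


'!=' is equality (level 6); '&' is bitwise AND (level 5)
Higher level binds tighter
'!=' has higher precedence than '&'


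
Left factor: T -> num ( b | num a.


Common prefix: 'num'
Factored: T -> num T', T' -> ( b | a


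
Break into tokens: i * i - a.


Scan left to right, longest-match per lexeme
Tokens: ID(i), OP(*), ID(i), OP(-), ID(a)


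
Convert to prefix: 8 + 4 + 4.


left-to-right (same/higher precedence on left): tree is (+ (+ 8 4) 4)
Prefix: + + 8 4 4


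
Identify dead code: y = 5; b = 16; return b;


y is assigned but never read
Dead: 'y = 5'


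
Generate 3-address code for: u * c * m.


Break into single-operator statements:
t1 = u * c
t2 = t1 * m


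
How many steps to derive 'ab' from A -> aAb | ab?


Derivation: A => ab
Steps: 1


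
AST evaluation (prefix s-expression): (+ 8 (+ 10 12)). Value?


Evaluate inner: (+ 10 12) = 22
Evaluate root: (+ 8 22) = 30
Result: 30


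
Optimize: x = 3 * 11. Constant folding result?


3 * 11 = 33 at compile time
Optimized: x = 33


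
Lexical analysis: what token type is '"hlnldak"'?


Pattern: double-quoted sequence
Type: STRING_LITERAL


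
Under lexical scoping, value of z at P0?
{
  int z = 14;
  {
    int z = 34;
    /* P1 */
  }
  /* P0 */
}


z declared in the same block as P0
z = 14


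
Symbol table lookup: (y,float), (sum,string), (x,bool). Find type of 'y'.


Lookup 'y' → type float


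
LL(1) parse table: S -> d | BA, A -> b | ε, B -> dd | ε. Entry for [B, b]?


For [B, b]: ε is nullable and 'b' ∈ FOLLOW(B)
Entry: B -> ε


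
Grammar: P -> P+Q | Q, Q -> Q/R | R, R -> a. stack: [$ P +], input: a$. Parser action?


no handle ('P+' is not any RHS); shift 'a'
Action: shift


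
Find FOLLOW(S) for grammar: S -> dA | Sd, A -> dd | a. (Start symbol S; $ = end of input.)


$ ∈ FOLLOW(S). For each A -> αBβ: add FIRST(β)\{ε} to FOLLOW(B); if β nullable, add FOLLOW(A).
FOLLOW(S) = {$, d}


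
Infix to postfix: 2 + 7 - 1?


Left to right (same or higher precedence on left)
Postfix: 2 7 + 1 -


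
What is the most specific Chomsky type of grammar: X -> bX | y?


Right-linear: every RHS is a terminal or a terminal followed by one nonterminal
Classification: Type 3 (Regular)


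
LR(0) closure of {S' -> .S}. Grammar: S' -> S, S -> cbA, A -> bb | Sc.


Start: S' -> .S
For each item with dot before a nonterminal B, add B -> .γ for every B-production
Closure: [S' -> .S, S -> .cbA]


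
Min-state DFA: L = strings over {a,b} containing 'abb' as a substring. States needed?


KMP-style automaton: 3 progress states + 1 absorbing accept = 4
Minimal DFA: 4 states


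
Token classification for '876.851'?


Pattern: digits with a decimal point
Type: FLOAT_LITERAL


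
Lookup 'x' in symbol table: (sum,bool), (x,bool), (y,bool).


Lookup 'x' → type bool


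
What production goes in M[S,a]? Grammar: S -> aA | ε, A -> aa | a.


For [S, a]: 'a' ∈ FIRST(aA)
Entry: S -> aA


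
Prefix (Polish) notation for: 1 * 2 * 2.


left-to-right (same/higher precedence on left): tree is (* (* 1 2) 2)
Prefix: * * 1 2 2


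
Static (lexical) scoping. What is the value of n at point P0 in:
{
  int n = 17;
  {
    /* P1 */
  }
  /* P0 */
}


n declared in the same block as P0
n = 17


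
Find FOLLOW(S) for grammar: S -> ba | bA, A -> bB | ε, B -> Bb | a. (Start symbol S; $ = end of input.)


$ ∈ FOLLOW(S). For each A -> αBβ: add FIRST(β)\{ε} to FOLLOW(B); if β nullable, add FOLLOW(A).
FOLLOW(S) = {$}


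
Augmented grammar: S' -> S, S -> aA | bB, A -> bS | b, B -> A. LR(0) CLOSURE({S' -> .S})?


Start: S' -> .S
For each item with dot before a nonterminal B, add B -> .γ for every B-production
Closure: [S' -> .S, S -> .aA, S -> .bB]


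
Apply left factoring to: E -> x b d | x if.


Common prefix: 'x'
Factored: E -> x E', E' -> b d | if


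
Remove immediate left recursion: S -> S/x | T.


Left-recursive alternatives: S/x; non-recursive: T
Introduce S': S -> TS', S' -> /xS' | ε


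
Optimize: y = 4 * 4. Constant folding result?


4 * 4 = 16 at compile time
Optimized: y = 16


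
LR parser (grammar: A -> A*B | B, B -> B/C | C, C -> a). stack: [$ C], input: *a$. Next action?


'C' (not preceded by B/) is the handle for B -> C
Action: reduce (B -> C)


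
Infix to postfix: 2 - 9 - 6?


Left to right (same or higher precedence on left)
Postfix: 2 9 - 6 -


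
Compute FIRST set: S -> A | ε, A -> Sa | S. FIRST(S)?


Per alternative of S: FIRST(A) = {a, ε}; FIRST(ε) = {ε}
FIRST(S) = {a, ε}


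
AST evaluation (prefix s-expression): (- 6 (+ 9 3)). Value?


Evaluate inner: (+ 9 3) = 12
Evaluate root: (- 6 12) = -6
Result: -6


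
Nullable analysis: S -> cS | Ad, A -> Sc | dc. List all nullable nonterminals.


A nonterminal is nullable iff some alternative derives ε (directly, or every symbol in it is nullable)
Nullable: {}


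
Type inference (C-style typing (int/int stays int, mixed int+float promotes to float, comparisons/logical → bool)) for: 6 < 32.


Operand types: int < int
Rule: comparison yields bool
Result type: bool


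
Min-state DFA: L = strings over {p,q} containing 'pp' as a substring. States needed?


KMP-style automaton: 2 progress states + 1 absorbing accept = 3
Minimal DFA: 3 states


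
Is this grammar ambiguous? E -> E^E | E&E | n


'n^n&n' has two parse trees (no precedence encoded between ^ and &)
Ambiguous


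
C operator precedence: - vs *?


'*' is multiplicative (level 10); '-' is additive (level 9)
Higher level binds tighter
'*' has higher precedence than '-'


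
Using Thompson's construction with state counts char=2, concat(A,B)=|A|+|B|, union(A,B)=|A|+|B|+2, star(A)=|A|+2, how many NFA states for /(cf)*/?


Syntax tree has 2 char leaf(s), 0 union(s), 1 star(s)
chars contribute 2×2 = 4; each union adds +2; each star adds +2
Total: 4 + 0 + 2 = 6 states


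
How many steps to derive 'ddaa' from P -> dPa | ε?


Derivation: P => dPa => ddPaa => ddaa
Steps: 3


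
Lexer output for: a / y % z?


Scan left to right, longest-match per lexeme
Tokens: ID(a), OP(/), ID(y), OP(%), ID(z)


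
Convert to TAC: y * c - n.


Break into single-operator statements:
t1 = y * c
t2 = t1 - n


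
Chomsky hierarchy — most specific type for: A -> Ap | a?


Left-linear: every RHS is a terminal or one nonterminal followed by a terminal
Classification: Type 3 (Regular)
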